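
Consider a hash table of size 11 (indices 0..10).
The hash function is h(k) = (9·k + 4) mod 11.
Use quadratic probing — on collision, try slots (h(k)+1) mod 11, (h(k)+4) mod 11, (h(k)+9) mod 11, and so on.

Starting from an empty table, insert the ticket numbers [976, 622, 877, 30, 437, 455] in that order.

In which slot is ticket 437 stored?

Insert 976: h=10, slot 10 empty → index 10.
Insert 622: h=3, slot 3 empty → index 3.
Insert 877: h=10, slot 10 occupied → index 0.
Insert 30: h=10, slots 10,0,3 occupied → index 8.
Insert 437: h=10, slots 10,0,3,8 occupied → index 4.
Insert 455: h=7, slot 7 empty → index 7.
Table: [877, -, -, 622, 437, -, -, 455, 30, -, 976]

4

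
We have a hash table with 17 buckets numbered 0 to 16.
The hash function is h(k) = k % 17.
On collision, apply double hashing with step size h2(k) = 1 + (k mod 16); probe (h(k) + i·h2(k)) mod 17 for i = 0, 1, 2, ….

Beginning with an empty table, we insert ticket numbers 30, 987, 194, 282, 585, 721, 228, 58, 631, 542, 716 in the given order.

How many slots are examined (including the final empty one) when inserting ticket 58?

4

30: h=13 -> slot 13
987: h=1 -> slot 1
194: h=7 -> slot 7
282: h=10 -> slot 10
585: h=7, h2=10, probe 7,0 -> slot 0
721: h=7, h2=2, probe 7,9 -> slot 9
228: h=7, h2=5, probe 7,12 -> slot 12
58: h=7, h2=11, probe 7,1,12,6 -> slot 6
631: h=2 -> slot 2
542: h=15 -> slot 15
716: h=2, h2=13, probe 2,15,11 -> slot 11
Table: [585, 987, 631, ∅, ∅, ∅, 58, 194, ∅, 721, 282, 716, 228, 30, ∅, 542, ∅]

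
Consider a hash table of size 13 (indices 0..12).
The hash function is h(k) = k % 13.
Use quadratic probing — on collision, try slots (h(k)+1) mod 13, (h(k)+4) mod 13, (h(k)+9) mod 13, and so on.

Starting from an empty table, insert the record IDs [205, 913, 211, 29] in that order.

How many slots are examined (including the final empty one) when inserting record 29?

3

205 hashes to 10; slot 10 is free => place at 10.
913 hashes to 3; slot 3 is free => place at 3.
211 hashes to 3; 3 taken => place at 4.
29 hashes to 3; 3,4 taken => place at 7.
Table: [-, -, -, 913, 211, -, -, 29, -, -, 205, -, -]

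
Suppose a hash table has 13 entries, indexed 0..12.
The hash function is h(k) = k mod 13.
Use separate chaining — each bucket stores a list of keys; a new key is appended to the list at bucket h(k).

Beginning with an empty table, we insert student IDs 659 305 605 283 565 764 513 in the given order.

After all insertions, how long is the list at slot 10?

2

659 → bucket 9
305 → bucket 6
605 → bucket 7
283 → bucket 10
565 → bucket 6 (collision)
764 → bucket 10 (collision)
513 → bucket 6 (collision)
Final buckets:
0: ∅
1: ∅
2: ∅
3: ∅
4: ∅
5: ∅
6: 305 -> 565 -> 513
7: 605
8: ∅
9: 659
10: 283 -> 764
11: ∅
12: ∅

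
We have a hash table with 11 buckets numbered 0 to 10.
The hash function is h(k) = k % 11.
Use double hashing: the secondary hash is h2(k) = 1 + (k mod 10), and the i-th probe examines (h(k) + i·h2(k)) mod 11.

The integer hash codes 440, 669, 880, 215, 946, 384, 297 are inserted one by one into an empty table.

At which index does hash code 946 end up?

Insert 440: h=0, slot 0 empty => index 0.
Insert 669: h=9, slot 9 empty => index 9.
Insert 880: h=0, h2=1, slot 0 occupied => index 1.
Insert 215: h=6, slot 6 empty => index 6.
Insert 946: h=0, h2=7, slot 0 occupied => index 7.
Insert 384: h=10, slot 10 empty => index 10.
Insert 297: h=0, h2=8, slot 0 occupied => index 8.
Table: [440, 880, ., ., ., ., 215, 946, 297, 669, 384]

7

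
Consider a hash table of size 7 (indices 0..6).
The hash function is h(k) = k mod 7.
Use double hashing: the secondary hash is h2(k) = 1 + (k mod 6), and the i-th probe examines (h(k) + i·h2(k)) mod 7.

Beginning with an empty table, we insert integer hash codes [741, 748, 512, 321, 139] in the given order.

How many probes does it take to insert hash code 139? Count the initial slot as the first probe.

4

741: h=6 -> slot 6
748: h=6, h2=5, probe 6,4 -> slot 4
512: h=1 -> slot 1
321: h=6, h2=4, probe 6,3 -> slot 3
139: h=6, h2=2, probe 6,1,3,5 -> slot 5
Table: [_, 512, _, 321, 748, 139, 741]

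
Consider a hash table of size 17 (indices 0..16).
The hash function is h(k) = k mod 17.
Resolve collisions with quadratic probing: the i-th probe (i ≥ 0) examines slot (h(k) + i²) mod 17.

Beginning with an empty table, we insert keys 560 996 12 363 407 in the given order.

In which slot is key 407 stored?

0

560: h=16 -> slot 16
996: h=10 -> slot 10
12: h=12 -> slot 12
363: h=6 -> slot 6
407: h=16, probe 16,0 -> slot 0
Table: [407, —, —, —, —, —, 363, —, —, —, 996, —, 12, —, —, —, 560]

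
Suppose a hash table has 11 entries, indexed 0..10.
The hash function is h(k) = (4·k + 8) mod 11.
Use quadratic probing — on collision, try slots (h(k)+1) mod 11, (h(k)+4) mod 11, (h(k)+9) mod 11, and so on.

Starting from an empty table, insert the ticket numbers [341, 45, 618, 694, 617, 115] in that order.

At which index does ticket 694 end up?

2

Insert 341: h=8, slot 8 empty → index 8.
Insert 45: h=1, slot 1 empty → index 1.
Insert 618: h=5, slot 5 empty → index 5.
Insert 694: h=1, slot 1 occupied → index 2.
Insert 617: h=1, slots 1,2,5 occupied → index 10.
Insert 115: h=6, slot 6 empty → index 6.
Table: [., 45, 694, ., ., 618, 115, ., 341, ., 617]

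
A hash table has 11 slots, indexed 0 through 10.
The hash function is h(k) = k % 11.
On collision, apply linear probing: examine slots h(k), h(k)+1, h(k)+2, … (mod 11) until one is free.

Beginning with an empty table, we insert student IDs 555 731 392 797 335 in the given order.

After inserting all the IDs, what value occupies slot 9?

555: h=5 => slot 5
731: h=5, probe 5,6 => slot 6
392: h=7 => slot 7
797: h=5, probe 5,6,7,8 => slot 8
335: h=5, probe 5,6,7,8,9 => slot 9
Table: [∅, ∅, ∅, ∅, ∅, 555, 731, 392, 797, 335, ∅]

335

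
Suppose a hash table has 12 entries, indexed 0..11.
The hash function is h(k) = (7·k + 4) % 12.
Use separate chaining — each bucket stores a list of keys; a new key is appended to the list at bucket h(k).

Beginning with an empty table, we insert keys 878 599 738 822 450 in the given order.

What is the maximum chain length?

3

Insert 878: h=6, bucket 6 empty → new chain.
Insert 599: h=9, bucket 9 empty → new chain.
Insert 738: h=10, bucket 10 empty → new chain.
Insert 822: h=10, bucket 10 nonempty → append to chain.
Insert 450: h=10, bucket 10 nonempty → append to chain.
Final buckets:
0: -
1: -
2: -
3: -
4: -
5: -
6: 878
7: -
8: -
9: 599
10: 738 -> 822 -> 450
11: -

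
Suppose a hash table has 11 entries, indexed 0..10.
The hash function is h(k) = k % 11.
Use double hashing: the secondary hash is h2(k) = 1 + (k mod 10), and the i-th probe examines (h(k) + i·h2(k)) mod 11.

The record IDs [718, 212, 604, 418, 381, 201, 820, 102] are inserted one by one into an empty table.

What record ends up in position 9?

102

Insert 718: h=3, slot 3 empty -> index 3.
Insert 212: h=3, h2=3, slot 3 occupied -> index 6.
Insert 604: h=10, slot 10 empty -> index 10.
Insert 418: h=0, slot 0 empty -> index 0.
Insert 381: h=7, slot 7 empty -> index 7.
Insert 201: h=3, h2=2, slot 3 occupied -> index 5.
Insert 820: h=6, h2=1, slots 6,7 occupied -> index 8.
Insert 102: h=3, h2=3, slots 3,6 occupied -> index 9.
Table: [418, —, —, 718, —, 201, 212, 381, 820, 102, 604]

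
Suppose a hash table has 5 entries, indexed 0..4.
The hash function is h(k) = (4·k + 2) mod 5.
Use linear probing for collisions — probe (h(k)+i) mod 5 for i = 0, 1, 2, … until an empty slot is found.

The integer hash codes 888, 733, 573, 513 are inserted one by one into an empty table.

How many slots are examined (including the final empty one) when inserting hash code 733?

888 hashes to 4; slot 4 is free → place at 4.
733 hashes to 4; 4 taken → place at 0.
573 hashes to 4; 4,0 taken → place at 1.
513 hashes to 4; 4,0,1 taken → place at 2.
Table: [733, 573, 513, —, 888]

2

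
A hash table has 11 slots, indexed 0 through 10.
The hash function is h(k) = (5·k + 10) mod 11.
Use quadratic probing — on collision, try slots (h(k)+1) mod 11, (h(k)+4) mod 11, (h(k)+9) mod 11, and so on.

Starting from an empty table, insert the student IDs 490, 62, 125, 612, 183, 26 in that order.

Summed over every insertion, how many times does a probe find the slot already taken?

4

490 hashes to 7; slot 7 is free → place at 7.
62 hashes to 1; slot 1 is free → place at 1.
125 hashes to 8; slot 8 is free → place at 8.
612 hashes to 1; 1 taken → place at 2.
183 hashes to 1; 1,2 taken → place at 5.
26 hashes to 8; 8 taken → place at 9.
Table: [∅, 62, 612, ∅, ∅, 183, ∅, 490, 125, 26, ∅]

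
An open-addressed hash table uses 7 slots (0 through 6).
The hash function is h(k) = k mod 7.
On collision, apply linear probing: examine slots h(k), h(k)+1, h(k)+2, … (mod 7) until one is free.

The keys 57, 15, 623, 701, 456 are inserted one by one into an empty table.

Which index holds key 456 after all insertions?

4

Insert 57: h=1, slot 1 empty → index 1.
Insert 15: h=1, slot 1 occupied → index 2.
Insert 623: h=0, slot 0 empty → index 0.
Insert 701: h=1, slots 1,2 occupied → index 3.
Insert 456: h=1, slots 1,2,3 occupied → index 4.
Table: [623, 57, 15, 701, 456, ., .]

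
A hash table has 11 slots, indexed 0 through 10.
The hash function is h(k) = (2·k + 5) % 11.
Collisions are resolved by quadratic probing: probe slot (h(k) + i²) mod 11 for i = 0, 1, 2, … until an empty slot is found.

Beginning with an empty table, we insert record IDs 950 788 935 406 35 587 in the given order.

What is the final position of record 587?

6

Insert 950: h=2, slot 2 empty → index 2.
Insert 788: h=8, slot 8 empty → index 8.
Insert 935: h=5, slot 5 empty → index 5.
Insert 406: h=3, slot 3 empty → index 3.
Insert 35: h=9, slot 9 empty → index 9.
Insert 587: h=2, slots 2,3 occupied → index 6.
Table: [∅, ∅, 950, 406, ∅, 935, 587, ∅, 788, 35, ∅]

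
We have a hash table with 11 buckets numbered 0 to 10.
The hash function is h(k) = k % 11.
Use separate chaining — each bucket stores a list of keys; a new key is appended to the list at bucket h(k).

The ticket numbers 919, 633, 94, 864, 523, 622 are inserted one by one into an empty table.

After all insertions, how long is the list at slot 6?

6

Insert 919: h=6, bucket 6 empty → new chain.
Insert 633: h=6, bucket 6 nonempty → append to chain.
Insert 94: h=6, bucket 6 nonempty → append to chain.
Insert 864: h=6, bucket 6 nonempty → append to chain.
Insert 523: h=6, bucket 6 nonempty → append to chain.
Insert 622: h=6, bucket 6 nonempty → append to chain.
Final buckets:
0: _
1: _
2: _
3: _
4: _
5: _
6: 919 -> 633 -> 94 -> 864 -> 523 -> 622
7: _
8: _
9: _
10: _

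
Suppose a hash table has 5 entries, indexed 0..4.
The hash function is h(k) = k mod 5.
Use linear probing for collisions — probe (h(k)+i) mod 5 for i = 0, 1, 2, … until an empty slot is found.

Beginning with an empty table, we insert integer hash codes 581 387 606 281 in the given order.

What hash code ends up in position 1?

Insert 581: h=1, slot 1 empty -> index 1.
Insert 387: h=2, slot 2 empty -> index 2.
Insert 606: h=1, slots 1,2 occupied -> index 3.
Insert 281: h=1, slots 1,2,3 occupied -> index 4.
Table: [-, 581, 387, 606, 281]

581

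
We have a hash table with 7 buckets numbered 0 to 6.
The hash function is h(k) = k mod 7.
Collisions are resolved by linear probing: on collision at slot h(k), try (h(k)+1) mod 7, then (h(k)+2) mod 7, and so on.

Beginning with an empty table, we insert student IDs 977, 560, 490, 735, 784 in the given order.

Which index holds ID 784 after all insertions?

3

Insert 977: h=4, slot 4 empty => index 4.
Insert 560: h=0, slot 0 empty => index 0.
Insert 490: h=0, slot 0 occupied => index 1.
Insert 735: h=0, slots 0,1 occupied => index 2.
Insert 784: h=0, slots 0,1,2 occupied => index 3.
Table: [560, 490, 735, 784, 977, —, —]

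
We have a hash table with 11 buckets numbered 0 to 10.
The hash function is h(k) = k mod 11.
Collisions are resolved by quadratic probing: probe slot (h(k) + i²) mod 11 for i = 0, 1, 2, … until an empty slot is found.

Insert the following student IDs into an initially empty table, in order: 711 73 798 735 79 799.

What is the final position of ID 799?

0

711: h=7 => slot 7
73: h=7, probe 7,8 => slot 8
798: h=6 => slot 6
735: h=9 => slot 9
79: h=2 => slot 2
799: h=7, probe 7,8,0 => slot 0
Table: [799, -, 79, -, -, -, 798, 711, 73, 735, -]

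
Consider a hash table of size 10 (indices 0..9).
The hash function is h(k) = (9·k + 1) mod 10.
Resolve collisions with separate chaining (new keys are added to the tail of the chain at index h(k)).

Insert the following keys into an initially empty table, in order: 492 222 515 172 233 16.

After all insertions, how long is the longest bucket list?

3

Insert 492: h=9, bucket 9 empty → new chain.
Insert 222: h=9, bucket 9 nonempty → append to chain.
Insert 515: h=6, bucket 6 empty → new chain.
Insert 172: h=9, bucket 9 nonempty → append to chain.
Insert 233: h=8, bucket 8 empty → new chain.
Insert 16: h=5, bucket 5 empty → new chain.
Final buckets:
0: —
1: —
2: —
3: —
4: —
5: 16
6: 515
7: —
8: 233
9: 492 -> 222 -> 172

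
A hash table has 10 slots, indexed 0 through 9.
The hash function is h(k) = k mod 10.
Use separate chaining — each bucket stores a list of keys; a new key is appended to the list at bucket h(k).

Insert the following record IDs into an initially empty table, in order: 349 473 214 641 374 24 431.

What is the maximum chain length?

3

Insert 349: h=9, bucket 9 empty -> new chain.
Insert 473: h=3, bucket 3 empty -> new chain.
Insert 214: h=4, bucket 4 empty -> new chain.
Insert 641: h=1, bucket 1 empty -> new chain.
Insert 374: h=4, bucket 4 nonempty -> append to chain.
Insert 24: h=4, bucket 4 nonempty -> append to chain.
Insert 431: h=1, bucket 1 nonempty -> append to chain.
Final buckets:
0: _
1: 641 -> 431
2: _
3: 473
4: 214 -> 374 -> 24
5: _
6: _
7: _
8: _
9: 349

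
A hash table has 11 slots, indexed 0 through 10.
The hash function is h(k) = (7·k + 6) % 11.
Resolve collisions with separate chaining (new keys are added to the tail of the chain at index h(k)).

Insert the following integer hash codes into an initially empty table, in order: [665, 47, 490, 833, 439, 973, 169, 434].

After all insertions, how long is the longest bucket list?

3

Insert 665: h=8, bucket 8 empty -> new chain.
Insert 47: h=5, bucket 5 empty -> new chain.
Insert 490: h=4, bucket 4 empty -> new chain.
Insert 833: h=7, bucket 7 empty -> new chain.
Insert 439: h=10, bucket 10 empty -> new chain.
Insert 973: h=8, bucket 8 nonempty -> append to chain.
Insert 169: h=1, bucket 1 empty -> new chain.
Insert 434: h=8, bucket 8 nonempty -> append to chain.
Final buckets:
0: _
1: 169
2: _
3: _
4: 490
5: 47
6: _
7: 833
8: 665 -> 973 -> 434
9: _
10: 439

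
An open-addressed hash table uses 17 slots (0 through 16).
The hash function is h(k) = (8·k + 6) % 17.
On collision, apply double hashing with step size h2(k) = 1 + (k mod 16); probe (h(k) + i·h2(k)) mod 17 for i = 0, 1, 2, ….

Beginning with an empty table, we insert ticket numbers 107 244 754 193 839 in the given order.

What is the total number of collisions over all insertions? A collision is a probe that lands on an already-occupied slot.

3

Insert 107: h=12, slot 12 empty → index 12.
Insert 244: h=3, slot 3 empty → index 3.
Insert 754: h=3, h2=3, slot 3 occupied → index 6.
Insert 193: h=3, h2=2, slot 3 occupied → index 5.
Insert 839: h=3, h2=8, slot 3 occupied → index 11.
Table: [∅, ∅, ∅, 244, ∅, 193, 754, ∅, ∅, ∅, ∅, 839, 107, ∅, ∅, ∅, ∅]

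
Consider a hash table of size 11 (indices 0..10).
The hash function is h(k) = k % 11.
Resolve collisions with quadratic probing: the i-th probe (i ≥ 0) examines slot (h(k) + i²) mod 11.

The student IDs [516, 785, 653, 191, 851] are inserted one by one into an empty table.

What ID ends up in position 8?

191

516 hashes to 10; slot 10 is free => place at 10.
785 hashes to 4; slot 4 is free => place at 4.
653 hashes to 4; 4 taken => place at 5.
191 hashes to 4; 4,5 taken => place at 8.
851 hashes to 4; 4,5,8 taken => place at 2.
Table: [∅, ∅, 851, ∅, 785, 653, ∅, ∅, 191, ∅, 516]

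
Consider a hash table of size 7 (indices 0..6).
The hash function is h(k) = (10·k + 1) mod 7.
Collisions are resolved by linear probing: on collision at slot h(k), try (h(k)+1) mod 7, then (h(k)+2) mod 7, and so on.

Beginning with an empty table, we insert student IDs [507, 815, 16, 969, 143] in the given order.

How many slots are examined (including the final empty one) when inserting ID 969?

3

Insert 507: h=3, slot 3 empty -> index 3.
Insert 815: h=3, slot 3 occupied -> index 4.
Insert 16: h=0, slot 0 empty -> index 0.
Insert 969: h=3, slots 3,4 occupied -> index 5.
Insert 143: h=3, slots 3,4,5 occupied -> index 6.
Table: [16, —, —, 507, 815, 969, 143]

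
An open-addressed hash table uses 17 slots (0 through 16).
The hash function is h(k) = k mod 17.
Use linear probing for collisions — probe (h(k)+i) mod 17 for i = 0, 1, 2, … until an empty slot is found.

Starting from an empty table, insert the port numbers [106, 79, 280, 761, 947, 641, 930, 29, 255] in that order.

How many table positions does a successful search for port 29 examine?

5

Insert 106: h=4, slot 4 empty → index 4.
Insert 79: h=11, slot 11 empty → index 11.
Insert 280: h=8, slot 8 empty → index 8.
Insert 761: h=13, slot 13 empty → index 13.
Insert 947: h=12, slot 12 empty → index 12.
Insert 641: h=12, slots 12,13 occupied → index 14.
Insert 930: h=12, slots 12,13,14 occupied → index 15.
Insert 29: h=12, slots 12,13,14,15 occupied → index 16.
Insert 255: h=0, slot 0 empty → index 0.
Table: [255, -, -, -, 106, -, -, -, 280, -, -, 79, 947, 761, 641, 930, 29]
Lookup 29: h=12, probe 12,13,14,15,16 → found at 16.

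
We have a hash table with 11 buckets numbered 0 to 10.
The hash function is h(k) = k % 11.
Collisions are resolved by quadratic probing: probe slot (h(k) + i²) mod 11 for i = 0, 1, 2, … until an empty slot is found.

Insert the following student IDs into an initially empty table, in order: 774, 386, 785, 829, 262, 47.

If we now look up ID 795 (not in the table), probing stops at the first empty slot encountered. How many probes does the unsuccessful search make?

3

774: h=4 => slot 4
386: h=1 => slot 1
785: h=4, probe 4,5 => slot 5
829: h=4, probe 4,5,8 => slot 8
262: h=9 => slot 9
47: h=3 => slot 3
Table: [—, 386, —, 47, 774, 785, —, —, 829, 262, —]
Lookup 795: h=3, probe 3,4,7 → slot 7 empty, not found.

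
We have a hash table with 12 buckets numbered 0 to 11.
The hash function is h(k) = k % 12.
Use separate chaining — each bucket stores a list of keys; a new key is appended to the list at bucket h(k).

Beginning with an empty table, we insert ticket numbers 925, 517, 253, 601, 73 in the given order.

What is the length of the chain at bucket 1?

925 → bucket 1
517 → bucket 1 (collision)
253 → bucket 1 (collision)
601 → bucket 1 (collision)
73 → bucket 1 (collision)
Final buckets:
0: —
1: 925 -> 517 -> 253 -> 601 -> 73
2: —
3: —
4: —
5: —
6: —
7: —
8: —
9: —
10: —
11: —

5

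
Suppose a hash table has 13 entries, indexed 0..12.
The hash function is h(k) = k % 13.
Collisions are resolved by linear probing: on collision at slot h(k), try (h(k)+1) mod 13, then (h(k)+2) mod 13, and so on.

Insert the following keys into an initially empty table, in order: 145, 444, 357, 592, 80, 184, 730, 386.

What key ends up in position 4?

Insert 145: h=2, slot 2 empty → index 2.
Insert 444: h=2, slot 2 occupied → index 3.
Insert 357: h=6, slot 6 empty → index 6.
Insert 592: h=7, slot 7 empty → index 7.
Insert 80: h=2, slots 2,3 occupied → index 4.
Insert 184: h=2, slots 2,3,4 occupied → index 5.
Insert 730: h=2, slots 2,3,4,5,6,7 occupied → index 8.
Insert 386: h=9, slot 9 empty → index 9.
Table: [∅, ∅, 145, 444, 80, 184, 357, 592, 730, 386, ∅, ∅, ∅]

80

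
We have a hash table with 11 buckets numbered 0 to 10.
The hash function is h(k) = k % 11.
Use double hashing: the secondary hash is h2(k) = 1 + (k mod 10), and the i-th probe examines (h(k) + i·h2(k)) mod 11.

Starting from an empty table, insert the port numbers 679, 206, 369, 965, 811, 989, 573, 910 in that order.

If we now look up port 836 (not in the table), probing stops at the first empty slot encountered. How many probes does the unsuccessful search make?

679: h=8 -> slot 8
206: h=8, h2=7, probe 8,4 -> slot 4
369: h=6 -> slot 6
965: h=8, h2=6, probe 8,3 -> slot 3
811: h=8, h2=2, probe 8,10 -> slot 10
989: h=10, h2=10, probe 10,9 -> slot 9
573: h=1 -> slot 1
910: h=8, h2=1, probe 8,9,10,0 -> slot 0
Table: [910, 573, —, 965, 206, —, 369, —, 679, 989, 811]
Lookup 836: h=0, h2=7, probe 0,7 → slot 7 empty, not found.

2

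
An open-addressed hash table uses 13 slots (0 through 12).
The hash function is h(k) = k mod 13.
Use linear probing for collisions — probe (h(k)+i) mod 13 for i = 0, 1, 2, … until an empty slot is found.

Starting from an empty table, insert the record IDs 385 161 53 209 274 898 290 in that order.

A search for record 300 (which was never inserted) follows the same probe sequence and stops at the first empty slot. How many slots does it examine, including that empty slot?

Insert 385: h=8, slot 8 empty -> index 8.
Insert 161: h=5, slot 5 empty -> index 5.
Insert 53: h=1, slot 1 empty -> index 1.
Insert 209: h=1, slot 1 occupied -> index 2.
Insert 274: h=1, slots 1,2 occupied -> index 3.
Insert 898: h=1, slots 1,2,3 occupied -> index 4.
Insert 290: h=4, slots 4,5 occupied -> index 6.
Table: [—, 53, 209, 274, 898, 161, 290, —, 385, —, —, —, —]
Lookup 300: h=1, probe 1,2,3,4,5,6,7 → slot 7 empty, not found.

7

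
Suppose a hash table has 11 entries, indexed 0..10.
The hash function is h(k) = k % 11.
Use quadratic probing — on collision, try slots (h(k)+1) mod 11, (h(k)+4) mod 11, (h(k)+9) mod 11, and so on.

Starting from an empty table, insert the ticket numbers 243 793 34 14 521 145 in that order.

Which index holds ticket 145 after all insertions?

6

243 hashes to 1; slot 1 is free → place at 1.
793 hashes to 1; 1 taken → place at 2.
34 hashes to 1; 1,2 taken → place at 5.
14 hashes to 3; slot 3 is free → place at 3.
521 hashes to 4; slot 4 is free → place at 4.
145 hashes to 2; 2,3 taken → place at 6.
Table: [∅, 243, 793, 14, 521, 34, 145, ∅, ∅, ∅, ∅]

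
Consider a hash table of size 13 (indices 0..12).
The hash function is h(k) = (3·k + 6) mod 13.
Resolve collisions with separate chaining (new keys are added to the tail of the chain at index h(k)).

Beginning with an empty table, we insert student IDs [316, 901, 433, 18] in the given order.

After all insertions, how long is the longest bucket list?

3

Insert 316: h=5, bucket 5 empty -> new chain.
Insert 901: h=5, bucket 5 nonempty -> append to chain.
Insert 433: h=5, bucket 5 nonempty -> append to chain.
Insert 18: h=8, bucket 8 empty -> new chain.
Final buckets:
0: ∅
1: ∅
2: ∅
3: ∅
4: ∅
5: 316 -> 901 -> 433
6: ∅
7: ∅
8: 18
9: ∅
10: ∅
11: ∅
12: ∅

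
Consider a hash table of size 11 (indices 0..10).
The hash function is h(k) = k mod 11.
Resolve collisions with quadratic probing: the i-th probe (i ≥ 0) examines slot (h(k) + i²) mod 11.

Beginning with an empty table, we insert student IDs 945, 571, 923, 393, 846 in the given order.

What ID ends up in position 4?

945: h=10 -> slot 10
571: h=10, probe 10,0 -> slot 0
923: h=10, probe 10,0,3 -> slot 3
393: h=8 -> slot 8
846: h=10, probe 10,0,3,8,4 -> slot 4
Table: [571, ∅, ∅, 923, 846, ∅, ∅, ∅, 393, ∅, 945]

846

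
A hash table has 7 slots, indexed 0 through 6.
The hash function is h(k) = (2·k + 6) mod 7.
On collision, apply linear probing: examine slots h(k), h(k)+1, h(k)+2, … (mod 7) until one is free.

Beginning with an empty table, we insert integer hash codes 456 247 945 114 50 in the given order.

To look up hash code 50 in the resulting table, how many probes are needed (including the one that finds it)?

456 hashes to 1; slot 1 is free → place at 1.
247 hashes to 3; slot 3 is free → place at 3.
945 hashes to 6; slot 6 is free → place at 6.
114 hashes to 3; 3 taken → place at 4.
50 hashes to 1; 1 taken → place at 2.
Table: [∅, 456, 50, 247, 114, ∅, 945]
Lookup 50: h=1, probe 1,2 → found at 2.

2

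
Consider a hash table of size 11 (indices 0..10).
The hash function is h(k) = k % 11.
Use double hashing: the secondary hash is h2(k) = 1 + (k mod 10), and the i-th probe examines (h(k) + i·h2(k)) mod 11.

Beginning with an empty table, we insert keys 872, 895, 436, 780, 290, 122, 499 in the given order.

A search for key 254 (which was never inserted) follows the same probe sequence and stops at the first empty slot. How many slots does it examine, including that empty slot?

2

Insert 872: h=3, slot 3 empty => index 3.
Insert 895: h=4, slot 4 empty => index 4.
Insert 436: h=7, slot 7 empty => index 7.
Insert 780: h=10, slot 10 empty => index 10.
Insert 290: h=4, h2=1, slot 4 occupied => index 5.
Insert 122: h=1, slot 1 empty => index 1.
Insert 499: h=4, h2=10, slots 4,3 occupied => index 2.
Table: [., 122, 499, 872, 895, 290, ., 436, ., ., 780]
Lookup 254: h=1, h2=5, probe 1,6 → slot 6 empty, not found.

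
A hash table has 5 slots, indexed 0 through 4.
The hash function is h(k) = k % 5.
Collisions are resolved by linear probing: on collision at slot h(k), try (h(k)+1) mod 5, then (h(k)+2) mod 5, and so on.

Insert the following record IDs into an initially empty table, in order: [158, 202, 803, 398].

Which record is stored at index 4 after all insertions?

803

158: h=3 -> slot 3
202: h=2 -> slot 2
803: h=3, probe 3,4 -> slot 4
398: h=3, probe 3,4,0 -> slot 0
Table: [398, —, 202, 158, 803]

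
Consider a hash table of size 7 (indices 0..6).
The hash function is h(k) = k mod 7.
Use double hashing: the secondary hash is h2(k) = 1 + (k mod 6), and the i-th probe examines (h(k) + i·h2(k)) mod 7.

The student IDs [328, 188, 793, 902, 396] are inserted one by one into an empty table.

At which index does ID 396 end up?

0

Insert 328: h=6, slot 6 empty → index 6.
Insert 188: h=6, h2=3, slot 6 occupied → index 2.
Insert 793: h=2, h2=2, slot 2 occupied → index 4.
Insert 902: h=6, h2=3, slots 6,2 occupied → index 5.
Insert 396: h=4, h2=1, slots 4,5,6 occupied → index 0.
Table: [396, ∅, 188, ∅, 793, 902, 328]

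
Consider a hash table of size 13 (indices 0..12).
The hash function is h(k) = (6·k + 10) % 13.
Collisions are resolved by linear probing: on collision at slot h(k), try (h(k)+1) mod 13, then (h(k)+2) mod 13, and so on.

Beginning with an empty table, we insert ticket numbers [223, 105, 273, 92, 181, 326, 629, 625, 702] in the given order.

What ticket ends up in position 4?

223: h=9 => slot 9
105: h=3 => slot 3
273: h=10 => slot 10
92: h=3, probe 3,4 => slot 4
181: h=4, probe 4,5 => slot 5
326: h=3, probe 3,4,5,6 => slot 6
629: h=1 => slot 1
625: h=3, probe 3,4,5,6,7 => slot 7
702: h=10, probe 10,11 => slot 11
Table: [∅, 629, ∅, 105, 92, 181, 326, 625, ∅, 223, 273, 702, ∅]

92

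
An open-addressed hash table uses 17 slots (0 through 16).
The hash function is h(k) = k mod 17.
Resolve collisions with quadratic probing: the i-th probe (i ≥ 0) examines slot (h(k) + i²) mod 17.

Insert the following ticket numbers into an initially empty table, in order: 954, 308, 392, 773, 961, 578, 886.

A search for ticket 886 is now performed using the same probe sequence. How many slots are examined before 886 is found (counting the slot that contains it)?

3

Insert 954: h=2, slot 2 empty → index 2.
Insert 308: h=2, slot 2 occupied → index 3.
Insert 392: h=1, slot 1 empty → index 1.
Insert 773: h=8, slot 8 empty → index 8.
Insert 961: h=9, slot 9 empty → index 9.
Insert 578: h=0, slot 0 empty → index 0.
Insert 886: h=2, slots 2,3 occupied → index 6.
Table: [578, 392, 954, 308, _, _, 886, _, 773, 961, _, _, _, _, _, _, _]
Lookup 886: h=2, probe 2,3,6 → found at 6.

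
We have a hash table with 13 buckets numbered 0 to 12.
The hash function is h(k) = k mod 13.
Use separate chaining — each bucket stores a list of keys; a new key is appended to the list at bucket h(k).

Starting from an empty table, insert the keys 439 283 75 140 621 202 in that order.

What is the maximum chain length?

5

Insert 439: h=10, bucket 10 empty -> new chain.
Insert 283: h=10, bucket 10 nonempty -> append to chain.
Insert 75: h=10, bucket 10 nonempty -> append to chain.
Insert 140: h=10, bucket 10 nonempty -> append to chain.
Insert 621: h=10, bucket 10 nonempty -> append to chain.
Insert 202: h=7, bucket 7 empty -> new chain.
Final buckets:
0: -
1: -
2: -
3: -
4: -
5: -
6: -
7: 202
8: -
9: -
10: 439 -> 283 -> 75 -> 140 -> 621
11: -
12: -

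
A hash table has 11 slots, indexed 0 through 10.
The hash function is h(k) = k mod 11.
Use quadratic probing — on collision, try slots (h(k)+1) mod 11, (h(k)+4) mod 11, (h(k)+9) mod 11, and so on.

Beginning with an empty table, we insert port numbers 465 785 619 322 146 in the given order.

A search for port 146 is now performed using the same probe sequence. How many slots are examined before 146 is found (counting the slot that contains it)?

5

465: h=3 -> slot 3
785: h=4 -> slot 4
619: h=3, probe 3,4,7 -> slot 7
322: h=3, probe 3,4,7,1 -> slot 1
146: h=3, probe 3,4,7,1,8 -> slot 8
Table: [∅, 322, ∅, 465, 785, ∅, ∅, 619, 146, ∅, ∅]
Lookup 146: h=3, probe 3,4,7,1,8 → found at 8.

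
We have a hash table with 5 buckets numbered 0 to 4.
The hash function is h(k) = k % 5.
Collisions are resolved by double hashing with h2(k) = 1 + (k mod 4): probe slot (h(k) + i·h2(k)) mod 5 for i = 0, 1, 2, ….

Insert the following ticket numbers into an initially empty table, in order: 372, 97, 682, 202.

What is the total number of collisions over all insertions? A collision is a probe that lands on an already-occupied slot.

372 hashes to 2; slot 2 is free -> place at 2.
97 hashes to 2, h2=2; 2 taken -> place at 4.
682 hashes to 2, h2=3; 2 taken -> place at 0.
202 hashes to 2, h2=3; 2,0 taken -> place at 3.
Table: [682, -, 372, 202, 97]

4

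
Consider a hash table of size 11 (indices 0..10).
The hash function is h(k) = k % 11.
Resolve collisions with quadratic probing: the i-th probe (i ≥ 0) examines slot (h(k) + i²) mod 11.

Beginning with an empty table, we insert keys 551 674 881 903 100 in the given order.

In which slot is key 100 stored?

10

551 hashes to 1; slot 1 is free => place at 1.
674 hashes to 3; slot 3 is free => place at 3.
881 hashes to 1; 1 taken => place at 2.
903 hashes to 1; 1,2 taken => place at 5.
100 hashes to 1; 1,2,5 taken => place at 10.
Table: [∅, 551, 881, 674, ∅, 903, ∅, ∅, ∅, ∅, 100]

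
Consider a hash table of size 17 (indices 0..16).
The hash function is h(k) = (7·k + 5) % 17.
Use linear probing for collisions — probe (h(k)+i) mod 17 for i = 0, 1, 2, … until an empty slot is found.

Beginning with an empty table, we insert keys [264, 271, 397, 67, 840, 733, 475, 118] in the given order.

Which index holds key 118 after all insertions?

4

264 hashes to 0; slot 0 is free → place at 0.
271 hashes to 15; slot 15 is free → place at 15.
397 hashes to 13; slot 13 is free → place at 13.
67 hashes to 15; 15 taken → place at 16.
840 hashes to 3; slot 3 is free → place at 3.
733 hashes to 2; slot 2 is free → place at 2.
475 hashes to 15; 15,16,0 taken → place at 1.
118 hashes to 15; 15,16,0,1,2,3 taken → place at 4.
Table: [264, 475, 733, 840, 118, ∅, ∅, ∅, ∅, ∅, ∅, ∅, ∅, 397, ∅, 271, 67]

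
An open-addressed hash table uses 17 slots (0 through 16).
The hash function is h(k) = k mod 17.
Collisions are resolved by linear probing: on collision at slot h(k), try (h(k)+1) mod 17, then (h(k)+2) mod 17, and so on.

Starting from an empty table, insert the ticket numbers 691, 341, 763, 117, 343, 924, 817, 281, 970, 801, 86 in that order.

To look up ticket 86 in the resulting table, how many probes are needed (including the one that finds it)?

Insert 691: h=11, slot 11 empty -> index 11.
Insert 341: h=1, slot 1 empty -> index 1.
Insert 763: h=15, slot 15 empty -> index 15.
Insert 117: h=15, slot 15 occupied -> index 16.
Insert 343: h=3, slot 3 empty -> index 3.
Insert 924: h=6, slot 6 empty -> index 6.
Insert 817: h=1, slot 1 occupied -> index 2.
Insert 281: h=9, slot 9 empty -> index 9.
Insert 970: h=1, slots 1,2,3 occupied -> index 4.
Insert 801: h=2, slots 2,3,4 occupied -> index 5.
Insert 86: h=1, slots 1,2,3,4,5,6 occupied -> index 7.
Table: [-, 341, 817, 343, 970, 801, 924, 86, -, 281, -, 691, -, -, -, 763, 117]
Lookup 86: h=1, probe 1,2,3,4,5,6,7 → found at 7.

7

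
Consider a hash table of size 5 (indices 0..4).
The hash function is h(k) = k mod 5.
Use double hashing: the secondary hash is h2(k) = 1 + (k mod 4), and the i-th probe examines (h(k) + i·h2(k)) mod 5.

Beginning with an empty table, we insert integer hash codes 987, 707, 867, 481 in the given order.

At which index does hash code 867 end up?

987: h=2 -> slot 2
707: h=2, h2=4, probe 2,1 -> slot 1
867: h=2, h2=4, probe 2,1,0 -> slot 0
481: h=1, h2=2, probe 1,3 -> slot 3
Table: [867, 707, 987, 481, _]

0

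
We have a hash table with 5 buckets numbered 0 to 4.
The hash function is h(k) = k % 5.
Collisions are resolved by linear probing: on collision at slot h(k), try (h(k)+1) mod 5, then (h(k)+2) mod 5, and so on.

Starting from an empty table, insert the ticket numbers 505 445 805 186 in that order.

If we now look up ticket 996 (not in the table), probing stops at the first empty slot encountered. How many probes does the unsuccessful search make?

4

505: h=0 -> slot 0
445: h=0, probe 0,1 -> slot 1
805: h=0, probe 0,1,2 -> slot 2
186: h=1, probe 1,2,3 -> slot 3
Table: [505, 445, 805, 186, _]
Lookup 996: h=1, probe 1,2,3,4 → slot 4 empty, not found.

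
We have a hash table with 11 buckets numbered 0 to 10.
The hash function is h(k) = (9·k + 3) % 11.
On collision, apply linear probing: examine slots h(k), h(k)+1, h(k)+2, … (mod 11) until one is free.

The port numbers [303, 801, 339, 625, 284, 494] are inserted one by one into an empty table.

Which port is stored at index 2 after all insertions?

303 hashes to 2; slot 2 is free => place at 2.
801 hashes to 7; slot 7 is free => place at 7.
339 hashes to 7; 7 taken => place at 8.
625 hashes to 7; 7,8 taken => place at 9.
284 hashes to 7; 7,8,9 taken => place at 10.
494 hashes to 5; slot 5 is free => place at 5.
Table: [_, _, 303, _, _, 494, _, 801, 339, 625, 284]

303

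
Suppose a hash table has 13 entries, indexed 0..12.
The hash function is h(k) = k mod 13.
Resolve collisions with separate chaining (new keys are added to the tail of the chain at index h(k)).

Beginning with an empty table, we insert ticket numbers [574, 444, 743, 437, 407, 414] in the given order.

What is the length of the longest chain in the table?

3

574 → bucket 2
444 → bucket 2 (collision)
743 → bucket 2 (collision)
437 → bucket 8
407 → bucket 4
414 → bucket 11
Final buckets:
0: _
1: _
2: 574 -> 444 -> 743
3: _
4: 407
5: _
6: _
7: _
8: 437
9: _
10: _
11: 414
12: _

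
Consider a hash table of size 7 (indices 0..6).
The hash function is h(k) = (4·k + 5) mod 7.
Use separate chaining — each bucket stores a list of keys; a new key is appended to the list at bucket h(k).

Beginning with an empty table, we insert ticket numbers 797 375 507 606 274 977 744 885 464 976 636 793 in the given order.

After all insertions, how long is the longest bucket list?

Insert 797: h=1, bucket 1 empty -> new chain.
Insert 375: h=0, bucket 0 empty -> new chain.
Insert 507: h=3, bucket 3 empty -> new chain.
Insert 606: h=0, bucket 0 nonempty -> append to chain.
Insert 274: h=2, bucket 2 empty -> new chain.
Insert 977: h=0, bucket 0 nonempty -> append to chain.
Insert 744: h=6, bucket 6 empty -> new chain.
Insert 885: h=3, bucket 3 nonempty -> append to chain.
Insert 464: h=6, bucket 6 nonempty -> append to chain.
Insert 976: h=3, bucket 3 nonempty -> append to chain.
Insert 636: h=1, bucket 1 nonempty -> append to chain.
Insert 793: h=6, bucket 6 nonempty -> append to chain.
Final buckets:
0: 375 -> 606 -> 977
1: 797 -> 636
2: 274
3: 507 -> 885 -> 976
4: -
5: -
6: 744 -> 464 -> 793

3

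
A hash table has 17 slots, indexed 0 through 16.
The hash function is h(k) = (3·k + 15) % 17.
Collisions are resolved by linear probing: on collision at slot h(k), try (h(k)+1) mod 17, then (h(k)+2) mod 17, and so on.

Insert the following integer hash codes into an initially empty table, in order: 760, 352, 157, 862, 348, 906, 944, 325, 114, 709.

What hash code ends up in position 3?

760: h=0 => slot 0
352: h=0, probe 0,1 => slot 1
157: h=10 => slot 10
862: h=0, probe 0,1,2 => slot 2
348: h=5 => slot 5
906: h=13 => slot 13
944: h=8 => slot 8
325: h=4 => slot 4
114: h=0, probe 0,1,2,3 => slot 3
709: h=0, probe 0,1,2,3,4,5,6 => slot 6
Table: [760, 352, 862, 114, 325, 348, 709, —, 944, —, 157, —, —, 906, —, —, —]

114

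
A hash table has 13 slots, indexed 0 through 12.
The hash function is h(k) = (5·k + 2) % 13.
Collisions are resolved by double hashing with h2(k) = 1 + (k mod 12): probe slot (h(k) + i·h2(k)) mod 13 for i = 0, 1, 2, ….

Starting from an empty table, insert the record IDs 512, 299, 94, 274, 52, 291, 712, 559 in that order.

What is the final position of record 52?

512: h=1 -> slot 1
299: h=2 -> slot 2
94: h=4 -> slot 4
274: h=7 -> slot 7
52: h=2, h2=5, probe 2,7,12 -> slot 12
291: h=1, h2=4, probe 1,5 -> slot 5
712: h=0 -> slot 0
559: h=2, h2=8, probe 2,10 -> slot 10
Table: [712, 512, 299, _, 94, 291, _, 274, _, _, 559, _, 52]

12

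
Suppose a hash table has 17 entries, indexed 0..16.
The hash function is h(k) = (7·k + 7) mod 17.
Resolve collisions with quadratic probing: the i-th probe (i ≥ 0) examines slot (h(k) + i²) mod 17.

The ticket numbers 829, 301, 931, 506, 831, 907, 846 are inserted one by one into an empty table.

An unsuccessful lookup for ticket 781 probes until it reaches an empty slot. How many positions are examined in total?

2

829: h=13 → slot 13
301: h=6 → slot 6
931: h=13, probe 13,14 → slot 14
506: h=13, probe 13,14,0 → slot 0
831: h=10 → slot 10
907: h=15 → slot 15
846: h=13, probe 13,14,0,5 → slot 5
Table: [506, -, -, -, -, 846, 301, -, -, -, 831, -, -, 829, 931, 907, -]
Lookup 781: h=0, probe 0,1 → slot 1 empty, not found.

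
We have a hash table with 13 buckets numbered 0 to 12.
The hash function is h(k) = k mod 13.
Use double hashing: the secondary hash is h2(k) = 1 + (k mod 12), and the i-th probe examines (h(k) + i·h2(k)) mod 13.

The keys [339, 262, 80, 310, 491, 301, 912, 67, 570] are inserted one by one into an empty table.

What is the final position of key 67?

5

339 hashes to 1; slot 1 is free -> place at 1.
262 hashes to 2; slot 2 is free -> place at 2.
80 hashes to 2, h2=9; 2 taken -> place at 11.
310 hashes to 11, h2=11; 11 taken -> place at 9.
491 hashes to 10; slot 10 is free -> place at 10.
301 hashes to 2, h2=2; 2 taken -> place at 4.
912 hashes to 2, h2=1; 2 taken -> place at 3.
67 hashes to 2, h2=8; 2,10 taken -> place at 5.
570 hashes to 11, h2=7; 11,5 taken -> place at 12.
Table: [∅, 339, 262, 912, 301, 67, ∅, ∅, ∅, 310, 491, 80, 570]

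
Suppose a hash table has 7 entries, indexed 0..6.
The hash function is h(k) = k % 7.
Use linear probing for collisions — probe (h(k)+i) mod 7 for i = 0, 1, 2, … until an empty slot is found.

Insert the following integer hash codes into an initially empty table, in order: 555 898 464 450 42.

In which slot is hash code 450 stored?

5

Insert 555: h=2, slot 2 empty => index 2.
Insert 898: h=2, slot 2 occupied => index 3.
Insert 464: h=2, slots 2,3 occupied => index 4.
Insert 450: h=2, slots 2,3,4 occupied => index 5.
Insert 42: h=0, slot 0 empty => index 0.
Table: [42, —, 555, 898, 464, 450, —]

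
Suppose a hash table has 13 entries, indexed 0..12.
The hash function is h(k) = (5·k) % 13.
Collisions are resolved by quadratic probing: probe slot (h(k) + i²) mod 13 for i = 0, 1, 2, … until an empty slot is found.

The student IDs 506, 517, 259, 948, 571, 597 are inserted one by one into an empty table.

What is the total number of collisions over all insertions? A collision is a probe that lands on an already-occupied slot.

506: h=8 -> slot 8
517: h=11 -> slot 11
259: h=8, probe 8,9 -> slot 9
948: h=8, probe 8,9,12 -> slot 12
571: h=8, probe 8,9,12,4 -> slot 4
597: h=8, probe 8,9,12,4,11,7 -> slot 7
Table: [-, -, -, -, 571, -, -, 597, 506, 259, -, 517, 948]

11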